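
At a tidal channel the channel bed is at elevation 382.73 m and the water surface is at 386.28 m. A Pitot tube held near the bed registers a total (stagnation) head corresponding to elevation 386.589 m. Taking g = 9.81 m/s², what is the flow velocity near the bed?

v ≈ 2.46 m/s

Near the bed, under hydrostatic conditions, the piezometric head (z + ψ) equals the free-surface elevation, 386.28 m.
Velocity head = total − piezometric = 386.589 − 386.28 = 0.309 m.
v = √(2g·h_v) = √(2 × 9.81 × 0.309) = 2.46 m/s.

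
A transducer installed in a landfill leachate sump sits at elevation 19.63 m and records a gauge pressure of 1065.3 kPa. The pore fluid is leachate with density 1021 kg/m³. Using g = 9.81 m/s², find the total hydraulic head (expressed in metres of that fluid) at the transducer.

h ≈ 125.99 m

ψ = P/(ρg) = 1065.3×1000 / (1021 × 9.81) = 106.36 m.
h = z + ψ = 19.63 + 106.36 = 125.99 m.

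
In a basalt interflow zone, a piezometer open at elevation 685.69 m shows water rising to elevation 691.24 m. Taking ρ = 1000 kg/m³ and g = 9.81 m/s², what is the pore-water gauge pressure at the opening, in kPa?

Pressure head ψ = h − z = 691.24 − 685.69 = 5.55 m.
P = ρgψ = 1000 × 9.81 × 5.55 = 54446 Pa ≈ 54.4 kPa.

P ≈ 54.4 kPa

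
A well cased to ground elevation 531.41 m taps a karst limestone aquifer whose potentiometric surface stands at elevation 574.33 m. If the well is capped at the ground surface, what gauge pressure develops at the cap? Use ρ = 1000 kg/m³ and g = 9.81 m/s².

Head above the cap: Δh = 574.33 − 531.41 = 42.92 m.
P = ρgΔh = 1000 × 9.81 × 42.92 = 421045 Pa ≈ 421 kPa.

P ≈ 421 kPa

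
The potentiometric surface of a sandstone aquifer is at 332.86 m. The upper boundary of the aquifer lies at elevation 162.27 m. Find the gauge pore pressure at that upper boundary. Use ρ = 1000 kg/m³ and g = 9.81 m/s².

P ≈ 1670 kPa

Pressure head at the aquifer top: ψ = h − z = 332.86 − 162.27 = 170.59 m.
P = ρgψ = 1000 × 9.81 × 170.59 = 1673488 Pa ≈ 1670 kPa.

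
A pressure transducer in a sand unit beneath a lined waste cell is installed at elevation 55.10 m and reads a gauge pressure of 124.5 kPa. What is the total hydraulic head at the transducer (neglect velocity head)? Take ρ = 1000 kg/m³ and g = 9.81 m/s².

ψ = P/(ρg) = 124.5×1000 / (1000 × 9.81) = 12.69 m.
h = z + ψ = 55.10 + 12.69 = 67.79 m.

h ≈ 67.79 m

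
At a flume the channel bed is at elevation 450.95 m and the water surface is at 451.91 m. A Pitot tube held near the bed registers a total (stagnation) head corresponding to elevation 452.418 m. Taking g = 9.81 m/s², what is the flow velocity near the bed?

Near the bed, under hydrostatic conditions, the piezometric head (z + ψ) equals the free-surface elevation, 451.91 m.
Velocity head = total − piezometric = 452.418 − 451.91 = 0.508 m.
v = √(2g·h_v) = √(2 × 9.81 × 0.508) = 3.16 m/s.

v ≈ 3.16 m/s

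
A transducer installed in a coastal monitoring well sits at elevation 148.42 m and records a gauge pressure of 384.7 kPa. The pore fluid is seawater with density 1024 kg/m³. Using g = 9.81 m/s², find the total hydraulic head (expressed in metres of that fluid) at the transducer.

ψ = P/(ρg) = 384.7×1000 / (1024 × 9.81) = 38.30 m.
h = z + ψ = 148.42 + 38.30 = 186.72 m.

h ≈ 186.72 m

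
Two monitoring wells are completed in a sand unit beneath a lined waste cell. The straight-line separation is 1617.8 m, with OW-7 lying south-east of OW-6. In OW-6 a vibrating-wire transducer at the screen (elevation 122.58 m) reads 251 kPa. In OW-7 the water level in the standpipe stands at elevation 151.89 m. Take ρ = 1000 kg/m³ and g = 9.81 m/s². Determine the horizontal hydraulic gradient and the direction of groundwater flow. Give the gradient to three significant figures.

i ≈ 0.00230; groundwater flows toward the north-west

Pressure head at OW-6: ψ = P/(ρg) = 251×1000 / (1000 × 9.81) = 25.59 m.
Total head at OW-6: h = z + ψ = 122.58 + 25.59 = 148.17 m.
Total head at OW-7: h = 151.89 m (water level in the piezometer is the total head).
Head difference: h(OW-6) − h(OW-7) = 148.17 − 151.89 = -3.72 m.
Hydraulic gradient: i = |Δh| / L = 3.72 / 1617.8 = 0.00230.
Flow is from higher to lower head: from OW-7 toward OW-6, i.e. toward the north-west.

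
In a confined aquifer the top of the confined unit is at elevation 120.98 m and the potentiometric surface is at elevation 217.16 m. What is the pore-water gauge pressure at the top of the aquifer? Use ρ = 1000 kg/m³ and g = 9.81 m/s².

Pressure head at the aquifer top: ψ = h − z = 217.16 − 120.98 = 96.18 m.
P = ρgψ = 1000 × 9.81 × 96.18 = 943526 Pa ≈ 944 kPa.

P ≈ 944 kPa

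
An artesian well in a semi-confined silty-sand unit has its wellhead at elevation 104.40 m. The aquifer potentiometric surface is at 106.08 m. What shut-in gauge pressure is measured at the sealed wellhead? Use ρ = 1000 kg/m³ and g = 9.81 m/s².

P ≈ 16.5 kPa

Head above the cap: Δh = 106.08 − 104.40 = 1.68 m.
P = ρgΔh = 1000 × 9.81 × 1.68 = 16481 Pa ≈ 16.5 kPa.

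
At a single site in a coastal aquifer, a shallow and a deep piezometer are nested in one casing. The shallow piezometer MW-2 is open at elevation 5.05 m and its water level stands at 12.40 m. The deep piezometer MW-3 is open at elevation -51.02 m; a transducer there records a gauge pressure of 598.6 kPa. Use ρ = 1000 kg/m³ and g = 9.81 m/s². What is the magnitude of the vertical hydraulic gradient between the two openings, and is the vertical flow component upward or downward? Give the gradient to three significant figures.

Total head at MW-2: h = 12.40 m (water level in the standpipe).
Pressure head at MW-3: ψ = P/(ρg) = 598.6×1000 / (1000 × 9.81) = 61.02 m.
Total head at MW-3: h = z + ψ = -51.02 + 61.02 = 10.00 m.
Δh = h(MW-2) − h(MW-3) = 12.40 − 10.00 = 2.40 m.
Vertical separation Δz = 5.05 − (-51.02) = 56.07 m.
|i_v| = |Δh| / Δz = 2.40 / 56.07 = 0.0428.
Head is higher in the shallow piezometer, so vertical flow is downward (recharge condition).

|i_v| ≈ 0.0428; vertical flow is downward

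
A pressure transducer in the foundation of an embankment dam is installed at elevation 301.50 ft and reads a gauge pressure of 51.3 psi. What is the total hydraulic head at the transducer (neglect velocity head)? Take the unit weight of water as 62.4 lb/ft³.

ψ = 144·P/γ = 144 × 51.3 / 62.4 = 118.38 ft.
h = z + ψ = 301.50 + 118.38 = 419.88 ft.

h ≈ 419.88 ft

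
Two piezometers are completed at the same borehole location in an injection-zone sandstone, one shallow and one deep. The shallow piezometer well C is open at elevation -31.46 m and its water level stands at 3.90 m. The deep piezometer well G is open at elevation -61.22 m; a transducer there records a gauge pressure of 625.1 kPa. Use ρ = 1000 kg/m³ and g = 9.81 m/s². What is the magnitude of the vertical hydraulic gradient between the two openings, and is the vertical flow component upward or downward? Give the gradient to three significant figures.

|i_v| ≈ 0.0470; vertical flow is downward

Total head at well C: h = 3.90 m (water level in the standpipe).
Pressure head at well G: ψ = P/(ρg) = 625.1×1000 / (1000 × 9.81) = 63.72 m.
Total head at well G: h = z + ψ = -61.22 + 63.72 = 2.50 m.
Δh = h(well C) − h(well G) = 3.90 − 2.50 = 1.40 m.
Vertical separation Δz = -31.46 − (-61.22) = 29.76 m.
|i_v| = |Δh| / Δz = 1.40 / 29.76 = 0.0470.
Head is higher in the shallow piezometer, so vertical flow is downward (recharge condition).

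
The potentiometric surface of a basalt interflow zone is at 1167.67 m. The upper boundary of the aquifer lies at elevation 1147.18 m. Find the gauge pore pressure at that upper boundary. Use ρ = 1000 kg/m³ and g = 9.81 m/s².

Pressure head at the aquifer top: ψ = h − z = 1167.67 − 1147.18 = 20.49 m.
P = ρgψ = 1000 × 9.81 × 20.49 = 201007 Pa ≈ 201 kPa.

P ≈ 201 kPa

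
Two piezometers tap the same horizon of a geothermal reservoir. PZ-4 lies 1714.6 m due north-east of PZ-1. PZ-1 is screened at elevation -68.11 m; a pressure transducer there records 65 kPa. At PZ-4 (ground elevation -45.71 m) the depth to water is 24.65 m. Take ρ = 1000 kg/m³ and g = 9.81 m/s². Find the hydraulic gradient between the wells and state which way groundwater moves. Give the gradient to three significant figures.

i ≈ 0.00518; groundwater flows toward the north-east

Pressure head at PZ-1: ψ = P/(ρg) = 65×1000 / (1000 × 9.81) = 6.63 m.
Total head at PZ-1: h = z + ψ = -68.11 + 6.63 = -61.48 m.
Total head at PZ-4: h = -45.71 − 24.65 = -70.36 m.
Head difference: h(PZ-1) − h(PZ-4) = -61.48 − (-70.36) = 8.88 m.
Hydraulic gradient: i = |Δh| / L = 8.88 / 1714.6 = 0.00518.
Flow is from higher to lower head: from PZ-1 toward PZ-4, i.e. toward the north-east.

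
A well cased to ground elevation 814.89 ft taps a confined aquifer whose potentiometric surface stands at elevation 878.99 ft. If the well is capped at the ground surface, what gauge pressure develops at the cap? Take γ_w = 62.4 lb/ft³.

Head above the cap: Δh = 878.99 − 814.89 = 64.10 ft.
P = γΔh/144 = 62.4 × 64.10 / 144 = 27.8 psi.

P ≈ 27.8 psi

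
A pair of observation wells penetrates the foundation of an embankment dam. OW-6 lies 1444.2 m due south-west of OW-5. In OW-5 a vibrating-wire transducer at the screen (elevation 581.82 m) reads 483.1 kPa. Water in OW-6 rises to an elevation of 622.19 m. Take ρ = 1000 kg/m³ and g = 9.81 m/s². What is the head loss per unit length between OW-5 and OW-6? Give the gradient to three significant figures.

Pressure head at OW-5: ψ = P/(ρg) = 483.1×1000 / (1000 × 9.81) = 49.25 m.
Total head at OW-5: h = z + ψ = 581.82 + 49.25 = 631.07 m.
Total head at OW-6: h = 622.19 m (water level in the piezometer is the total head).
Head difference: h(OW-5) − h(OW-6) = 631.07 − 622.19 = 8.88 m.
Hydraulic gradient: i = |Δh| / L = 8.88 / 1444.2 = 0.00615.

i ≈ 0.00615 m/m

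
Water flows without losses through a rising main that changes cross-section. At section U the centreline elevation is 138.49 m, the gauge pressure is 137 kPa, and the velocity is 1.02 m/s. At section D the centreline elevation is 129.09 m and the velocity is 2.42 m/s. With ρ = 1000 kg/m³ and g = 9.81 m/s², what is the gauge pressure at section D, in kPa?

Pressure head at U: ψ₁ = P₁/(ρg) = 137×1000 / (1000 × 9.81) = 13.97 m.
Velocity heads: v₁²/2g = 1.02²/19.62 = 0.053 m; v₂²/2g = 2.42²/19.62 = 0.298 m.
Total head H = z₁ + ψ₁ + v₁²/2g = 138.49 + 13.97 + 0.053 = 152.51 m.
ψ₂ = H − z₂ − v₂²/2g = 152.51 − 129.09 − 0.298 = 23.12 m.
P₂ = ρgψ₂ = 1000 × 9.81 × 23.12 ≈ 227 kPa.

P₂ ≈ 227 kPa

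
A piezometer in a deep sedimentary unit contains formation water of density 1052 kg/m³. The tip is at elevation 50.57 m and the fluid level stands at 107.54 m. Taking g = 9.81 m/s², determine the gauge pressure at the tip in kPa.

Pressure head ψ = h − z = 107.54 − 50.57 = 56.97 m.
P = ρgψ = 1052 × 9.81 × 56.97 = 587937 Pa ≈ 588 kPa.

P ≈ 588 kPa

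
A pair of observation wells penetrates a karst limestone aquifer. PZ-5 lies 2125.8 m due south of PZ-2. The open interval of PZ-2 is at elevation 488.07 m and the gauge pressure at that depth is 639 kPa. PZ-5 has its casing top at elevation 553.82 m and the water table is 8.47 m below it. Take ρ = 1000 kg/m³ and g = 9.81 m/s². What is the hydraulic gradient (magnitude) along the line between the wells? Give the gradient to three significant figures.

i ≈ 0.00370

Pressure head at PZ-2: ψ = P/(ρg) = 639×1000 / (1000 × 9.81) = 65.14 m.
Total head at PZ-2: h = z + ψ = 488.07 + 65.14 = 553.21 m.
Total head at PZ-5: h = 553.82 − 8.47 = 545.35 m.
Head difference: h(PZ-2) − h(PZ-5) = 553.21 − 545.35 = 7.86 m.
Hydraulic gradient: i = |Δh| / L = 7.86 / 2125.8 = 0.00370.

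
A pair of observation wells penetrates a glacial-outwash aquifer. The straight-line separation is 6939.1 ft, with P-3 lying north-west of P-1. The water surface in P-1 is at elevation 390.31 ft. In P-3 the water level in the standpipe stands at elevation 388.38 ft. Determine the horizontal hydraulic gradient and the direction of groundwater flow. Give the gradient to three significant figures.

i ≈ 0.000278; groundwater flows toward the north-west

Total head at P-1: h = 390.31 ft (water level in the piezometer is the total head).
Total head at P-3: h = 388.38 ft (water level in the piezometer is the total head).
Head difference: h(P-1) − h(P-3) = 390.31 − 388.38 = 1.93 ft.
Hydraulic gradient: i = |Δh| / L = 1.93 / 6939.1 = 0.000278.
Flow is from higher to lower head: from P-1 toward P-3, i.e. toward the north-west.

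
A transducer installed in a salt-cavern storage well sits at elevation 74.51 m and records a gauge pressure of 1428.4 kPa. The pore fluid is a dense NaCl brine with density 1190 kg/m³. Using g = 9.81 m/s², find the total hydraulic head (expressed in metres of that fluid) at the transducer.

ψ = P/(ρg) = 1428.4×1000 / (1190 × 9.81) = 122.36 m.
h = z + ψ = 74.51 + 122.36 = 196.87 m.

h ≈ 196.87 m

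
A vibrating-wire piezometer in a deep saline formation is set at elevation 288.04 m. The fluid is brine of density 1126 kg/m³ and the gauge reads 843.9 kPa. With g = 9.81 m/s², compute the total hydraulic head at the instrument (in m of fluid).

ψ = P/(ρg) = 843.9×1000 / (1126 × 9.81) = 76.40 m.
h = z + ψ = 288.04 + 76.40 = 364.44 m.

h ≈ 364.44 m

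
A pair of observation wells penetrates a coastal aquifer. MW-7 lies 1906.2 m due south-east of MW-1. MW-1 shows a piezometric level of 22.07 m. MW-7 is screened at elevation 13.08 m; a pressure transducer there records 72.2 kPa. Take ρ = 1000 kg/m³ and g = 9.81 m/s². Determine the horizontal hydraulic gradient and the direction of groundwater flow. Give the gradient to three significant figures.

Total head at MW-1: h = 22.07 m (water level in the piezometer is the total head).
Pressure head at MW-7: ψ = P/(ρg) = 72.2×1000 / (1000 × 9.81) = 7.36 m.
Total head at MW-7: h = z + ψ = 13.08 + 7.36 = 20.44 m.
Head difference: h(MW-1) − h(MW-7) = 22.07 − 20.44 = 1.63 m.
Hydraulic gradient: i = |Δh| / L = 1.63 / 1906.2 = 0.000855.
Flow is from higher to lower head: from MW-1 toward MW-7, i.e. toward the south-east.

i ≈ 0.000855; groundwater flows toward the south-east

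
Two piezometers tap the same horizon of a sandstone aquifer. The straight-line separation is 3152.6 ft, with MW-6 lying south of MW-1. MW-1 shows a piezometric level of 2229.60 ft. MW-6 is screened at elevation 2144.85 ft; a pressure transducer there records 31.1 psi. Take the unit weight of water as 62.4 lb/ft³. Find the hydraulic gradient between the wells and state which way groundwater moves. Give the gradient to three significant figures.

Total head at MW-1: h = 2229.60 ft (water level in the piezometer is the total head).
Pressure head at MW-6: ψ = 144·P/γ = 144 × 31.1 / 62.4 = 71.77 ft.
Total head at MW-6: h = z + ψ = 2144.85 + 71.77 = 2216.62 ft.
Head difference: h(MW-1) − h(MW-6) = 2229.60 − 2216.62 = 12.98 ft.
Hydraulic gradient: i = |Δh| / L = 12.98 / 3152.6 = 0.00412.
Flow is from higher to lower head: from MW-1 toward MW-6, i.e. toward the south.

i ≈ 0.00412; groundwater flows toward the south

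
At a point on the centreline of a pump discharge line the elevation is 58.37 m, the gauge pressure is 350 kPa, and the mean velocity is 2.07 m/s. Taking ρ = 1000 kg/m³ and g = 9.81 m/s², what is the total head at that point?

Pressure head ψ = P/(ρg) = 350×1000 / (1000 × 9.81) = 35.68 m.
Velocity head = v²/(2g) = 2.07² / (2 × 9.81) = 0.218 m.
h = z + ψ + v²/(2g) = 58.37 + 35.68 + 0.218 = 94.27 m.

h ≈ 94.27 m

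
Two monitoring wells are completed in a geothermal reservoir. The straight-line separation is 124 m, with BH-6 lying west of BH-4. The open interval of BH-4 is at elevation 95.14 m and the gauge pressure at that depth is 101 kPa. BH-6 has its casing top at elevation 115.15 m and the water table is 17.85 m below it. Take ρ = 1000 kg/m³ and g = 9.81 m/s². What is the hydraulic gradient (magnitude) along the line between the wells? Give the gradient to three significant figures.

Pressure head at BH-4: ψ = P/(ρg) = 101×1000 / (1000 × 9.81) = 10.30 m.
Total head at BH-4: h = z + ψ = 95.14 + 10.30 = 105.44 m.
Total head at BH-6: h = 115.15 − 17.85 = 97.30 m.
Head difference: h(BH-4) − h(BH-6) = 105.44 − 97.30 = 8.14 m.
Hydraulic gradient: i = |Δh| / L = 8.14 / 124 = 0.0656.

i ≈ 0.0656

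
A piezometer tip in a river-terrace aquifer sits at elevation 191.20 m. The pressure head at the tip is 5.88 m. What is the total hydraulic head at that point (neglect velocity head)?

h ≈ 197.08 m

h = z + ψ = 191.20 + 5.88 = 197.08 m.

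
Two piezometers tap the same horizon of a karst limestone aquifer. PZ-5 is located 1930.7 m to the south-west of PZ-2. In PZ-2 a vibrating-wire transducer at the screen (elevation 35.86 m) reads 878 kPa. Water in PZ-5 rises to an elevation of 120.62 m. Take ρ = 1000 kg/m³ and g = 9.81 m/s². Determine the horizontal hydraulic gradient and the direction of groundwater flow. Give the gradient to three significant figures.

Pressure head at PZ-2: ψ = P/(ρg) = 878×1000 / (1000 × 9.81) = 89.50 m.
Total head at PZ-2: h = z + ψ = 35.86 + 89.50 = 125.36 m.
Total head at PZ-5: h = 120.62 m (water level in the piezometer is the total head).
Head difference: h(PZ-2) − h(PZ-5) = 125.36 − 120.62 = 4.74 m.
Hydraulic gradient: i = |Δh| / L = 4.74 / 1930.7 = 0.00246.
Flow is from higher to lower head: from PZ-2 toward PZ-5, i.e. toward the south-west.

i ≈ 0.00246; groundwater flows toward the south-west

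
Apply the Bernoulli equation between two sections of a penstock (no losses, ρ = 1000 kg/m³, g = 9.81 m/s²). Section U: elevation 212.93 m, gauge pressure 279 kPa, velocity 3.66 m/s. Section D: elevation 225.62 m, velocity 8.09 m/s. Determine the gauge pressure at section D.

P₂ ≈ 128 kPa

Pressure head at U: ψ₁ = P₁/(ρg) = 279×1000 / (1000 × 9.81) = 28.44 m.
Velocity heads: v₁²/2g = 3.66²/19.62 = 0.683 m; v₂²/2g = 8.09²/19.62 = 3.336 m.
Total head H = z₁ + ψ₁ + v₁²/2g = 212.93 + 28.44 + 0.683 = 242.05 m.
ψ₂ = H − z₂ − v₂²/2g = 242.05 − 225.62 − 3.336 = 13.09 m.
P₂ = ρgψ₂ = 1000 × 9.81 × 13.09 ≈ 128 kPa.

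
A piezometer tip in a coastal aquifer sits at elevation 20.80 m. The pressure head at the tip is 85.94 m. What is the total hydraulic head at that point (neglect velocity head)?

h ≈ 106.74 m

h = z + ψ = 20.80 + 85.94 = 106.74 m.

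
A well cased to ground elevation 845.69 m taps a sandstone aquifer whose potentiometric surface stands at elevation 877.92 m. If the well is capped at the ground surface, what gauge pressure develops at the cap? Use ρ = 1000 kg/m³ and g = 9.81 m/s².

Head above the cap: Δh = 877.92 − 845.69 = 32.23 m.
P = ρgΔh = 1000 × 9.81 × 32.23 = 316176 Pa ≈ 316 kPa.

P ≈ 316 kPa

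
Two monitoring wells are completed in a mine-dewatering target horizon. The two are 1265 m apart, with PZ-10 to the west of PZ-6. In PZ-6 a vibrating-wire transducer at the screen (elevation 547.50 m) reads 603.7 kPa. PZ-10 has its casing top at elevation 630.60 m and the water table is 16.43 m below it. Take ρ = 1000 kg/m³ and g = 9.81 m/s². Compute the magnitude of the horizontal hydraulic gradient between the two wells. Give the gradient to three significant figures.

Pressure head at PZ-6: ψ = P/(ρg) = 603.7×1000 / (1000 × 9.81) = 61.54 m.
Total head at PZ-6: h = z + ψ = 547.50 + 61.54 = 609.04 m.
Total head at PZ-10: h = 630.60 − 16.43 = 614.17 m.
Head difference: h(PZ-6) − h(PZ-10) = 609.04 − 614.17 = -5.13 m.
Hydraulic gradient: i = |Δh| / L = 5.13 / 1265 = 0.00406.

i ≈ 0.00406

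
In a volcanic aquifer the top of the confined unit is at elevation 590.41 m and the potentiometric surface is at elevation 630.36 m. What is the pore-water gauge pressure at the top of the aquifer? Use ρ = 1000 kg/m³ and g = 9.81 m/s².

P ≈ 392 kPa

Pressure head at the aquifer top: ψ = h − z = 630.36 − 590.41 = 39.95 m.
P = ρgψ = 1000 × 9.81 × 39.95 = 391910 Pa ≈ 392 kPa.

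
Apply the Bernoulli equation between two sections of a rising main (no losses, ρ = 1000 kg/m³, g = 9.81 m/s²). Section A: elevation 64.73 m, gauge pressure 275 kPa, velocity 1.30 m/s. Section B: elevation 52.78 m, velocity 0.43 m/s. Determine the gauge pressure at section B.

Pressure head at A: ψ₁ = P₁/(ρg) = 275×1000 / (1000 × 9.81) = 28.03 m.
Velocity heads: v₁²/2g = 1.30²/19.62 = 0.086 m; v₂²/2g = 0.43²/19.62 = 0.009 m.
Total head H = z₁ + ψ₁ + v₁²/2g = 64.73 + 28.03 + 0.086 = 92.85 m.
ψ₂ = H − z₂ − v₂²/2g = 92.85 − 52.78 − 0.009 = 40.06 m.
P₂ = ρgψ₂ = 1000 × 9.81 × 40.06 ≈ 393 kPa.

P₂ ≈ 393 kPa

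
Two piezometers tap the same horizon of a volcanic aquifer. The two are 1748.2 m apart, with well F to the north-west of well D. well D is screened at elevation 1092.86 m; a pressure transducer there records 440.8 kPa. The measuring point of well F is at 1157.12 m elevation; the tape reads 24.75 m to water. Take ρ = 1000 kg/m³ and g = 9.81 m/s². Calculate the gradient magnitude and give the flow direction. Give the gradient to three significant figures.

i ≈ 0.00310; groundwater flows toward the north-west

Pressure head at well D: ψ = P/(ρg) = 440.8×1000 / (1000 × 9.81) = 44.93 m.
Total head at well D: h = z + ψ = 1092.86 + 44.93 = 1137.79 m.
Total head at well F: h = 1157.12 − 24.75 = 1132.37 m.
Head difference: h(well D) − h(well F) = 1137.79 − 1132.37 = 5.42 m.
Hydraulic gradient: i = |Δh| / L = 5.42 / 1748.2 = 0.00310.
Flow is from higher to lower head: from well D toward well F, i.e. toward the north-west.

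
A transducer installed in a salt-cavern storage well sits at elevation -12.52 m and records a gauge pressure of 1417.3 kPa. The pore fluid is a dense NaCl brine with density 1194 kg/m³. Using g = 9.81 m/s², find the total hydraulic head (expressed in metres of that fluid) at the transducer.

ψ = P/(ρg) = 1417.3×1000 / (1194 × 9.81) = 121.00 m.
h = z + ψ = -12.52 + 121.00 = 108.48 m.

h ≈ 108.48 m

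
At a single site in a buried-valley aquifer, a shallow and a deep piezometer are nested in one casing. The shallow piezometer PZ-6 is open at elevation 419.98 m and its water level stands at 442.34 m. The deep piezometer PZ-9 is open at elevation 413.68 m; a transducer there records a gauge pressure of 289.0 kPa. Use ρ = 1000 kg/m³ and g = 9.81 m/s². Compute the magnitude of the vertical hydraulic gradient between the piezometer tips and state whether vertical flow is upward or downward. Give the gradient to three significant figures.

Total head at PZ-6: h = 442.34 m (water level in the standpipe).
Pressure head at PZ-9: ψ = P/(ρg) = 289.0×1000 / (1000 × 9.81) = 29.46 m.
Total head at PZ-9: h = z + ψ = 413.68 + 29.46 = 443.14 m.
Δh = h(PZ-6) − h(PZ-9) = 442.34 − 443.14 = -0.80 m.
Vertical separation Δz = 419.98 − 413.68 = 6.30 m.
|i_v| = |Δh| / Δz = 0.80 / 6.30 = 0.127.
Head is higher in the deep piezometer, so vertical flow is upward (discharge condition).

|i_v| ≈ 0.127; vertical flow is upward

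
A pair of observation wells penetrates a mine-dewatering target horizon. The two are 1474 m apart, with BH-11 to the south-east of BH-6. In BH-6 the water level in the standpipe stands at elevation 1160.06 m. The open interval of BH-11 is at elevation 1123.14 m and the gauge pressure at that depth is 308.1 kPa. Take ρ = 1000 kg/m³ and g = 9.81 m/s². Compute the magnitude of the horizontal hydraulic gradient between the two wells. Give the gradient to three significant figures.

Total head at BH-6: h = 1160.06 m (water level in the piezometer is the total head).
Pressure head at BH-11: ψ = P/(ρg) = 308.1×1000 / (1000 × 9.81) = 31.41 m.
Total head at BH-11: h = z + ψ = 1123.14 + 31.41 = 1154.55 m.
Head difference: h(BH-6) − h(BH-11) = 1160.06 − 1154.55 = 5.51 m.
Hydraulic gradient: i = |Δh| / L = 5.51 / 1474 = 0.00374.

i ≈ 0.00374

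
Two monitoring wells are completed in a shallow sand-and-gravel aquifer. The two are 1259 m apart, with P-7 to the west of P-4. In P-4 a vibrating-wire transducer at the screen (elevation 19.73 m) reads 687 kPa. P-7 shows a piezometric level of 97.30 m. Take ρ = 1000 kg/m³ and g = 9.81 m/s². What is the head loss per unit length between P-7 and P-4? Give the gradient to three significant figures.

Pressure head at P-4: ψ = P/(ρg) = 687×1000 / (1000 × 9.81) = 70.03 m.
Total head at P-4: h = z + ψ = 19.73 + 70.03 = 89.76 m.
Total head at P-7: h = 97.30 m (water level in the piezometer is the total head).
Head difference: h(P-4) − h(P-7) = 89.76 − 97.30 = -7.54 m.
Hydraulic gradient: i = |Δh| / L = 7.54 / 1259 = 0.00599.

i ≈ 0.00599 m/m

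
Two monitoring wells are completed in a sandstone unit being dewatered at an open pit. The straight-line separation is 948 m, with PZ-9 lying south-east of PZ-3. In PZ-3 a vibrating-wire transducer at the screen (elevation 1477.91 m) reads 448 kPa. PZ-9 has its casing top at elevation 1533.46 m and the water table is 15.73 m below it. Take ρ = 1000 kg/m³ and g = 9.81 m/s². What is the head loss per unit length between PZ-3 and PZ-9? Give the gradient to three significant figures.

i ≈ 0.00617 m/m

Pressure head at PZ-3: ψ = P/(ρg) = 448×1000 / (1000 × 9.81) = 45.67 m.
Total head at PZ-3: h = z + ψ = 1477.91 + 45.67 = 1523.58 m.
Total head at PZ-9: h = 1533.46 − 15.73 = 1517.73 m.
Head difference: h(PZ-3) − h(PZ-9) = 1523.58 − 1517.73 = 5.85 m.
Hydraulic gradient: i = |Δh| / L = 5.85 / 948 = 0.00617.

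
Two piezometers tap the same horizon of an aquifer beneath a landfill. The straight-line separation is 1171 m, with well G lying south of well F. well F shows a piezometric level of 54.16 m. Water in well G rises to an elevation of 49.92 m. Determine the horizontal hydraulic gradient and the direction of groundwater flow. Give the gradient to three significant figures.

i ≈ 0.00362; groundwater flows toward the south

Total head at well F: h = 54.16 m (water level in the piezometer is the total head).
Total head at well G: h = 49.92 m (water level in the piezometer is the total head).
Head difference: h(well F) − h(well G) = 54.16 − 49.92 = 4.24 m.
Hydraulic gradient: i = |Δh| / L = 4.24 / 1171 = 0.00362.
Flow is from higher to lower head: from well F toward well G, i.e. toward the south.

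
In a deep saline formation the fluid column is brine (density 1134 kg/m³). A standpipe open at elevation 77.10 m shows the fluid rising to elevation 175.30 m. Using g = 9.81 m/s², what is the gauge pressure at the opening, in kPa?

Pressure head ψ = h − z = 175.30 − 77.10 = 98.20 m.
P = ρgψ = 1134 × 9.81 × 98.20 = 1092430 Pa ≈ 1090 kPa.

P ≈ 1090 kPa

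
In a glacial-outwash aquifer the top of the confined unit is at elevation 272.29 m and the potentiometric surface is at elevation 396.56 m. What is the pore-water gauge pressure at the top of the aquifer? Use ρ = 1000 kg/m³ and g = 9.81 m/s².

P ≈ 1220 kPa

Pressure head at the aquifer top: ψ = h − z = 396.56 − 272.29 = 124.27 m.
P = ρgψ = 1000 × 9.81 × 124.27 = 1219089 Pa ≈ 1220 kPa.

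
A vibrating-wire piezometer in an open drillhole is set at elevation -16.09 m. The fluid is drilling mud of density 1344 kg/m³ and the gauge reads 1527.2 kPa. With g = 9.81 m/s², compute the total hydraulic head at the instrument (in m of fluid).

ψ = P/(ρg) = 1527.2×1000 / (1344 × 9.81) = 115.83 m.
h = z + ψ = -16.09 + 115.83 = 99.74 m.

h ≈ 99.74 m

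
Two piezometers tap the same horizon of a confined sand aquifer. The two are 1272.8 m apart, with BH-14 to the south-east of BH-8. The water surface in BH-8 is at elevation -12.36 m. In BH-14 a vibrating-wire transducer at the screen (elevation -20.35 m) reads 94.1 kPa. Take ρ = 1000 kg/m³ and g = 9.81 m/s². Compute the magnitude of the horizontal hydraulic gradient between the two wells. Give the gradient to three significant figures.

i ≈ 0.00126

Total head at BH-8: h = -12.36 m (water level in the piezometer is the total head).
Pressure head at BH-14: ψ = P/(ρg) = 94.1×1000 / (1000 × 9.81) = 9.59 m.
Total head at BH-14: h = z + ψ = -20.35 + 9.59 = -10.76 m.
Head difference: h(BH-8) − h(BH-14) = -12.36 − (-10.76) = -1.60 m.
Hydraulic gradient: i = |Δh| / L = 1.60 / 1272.8 = 0.00126.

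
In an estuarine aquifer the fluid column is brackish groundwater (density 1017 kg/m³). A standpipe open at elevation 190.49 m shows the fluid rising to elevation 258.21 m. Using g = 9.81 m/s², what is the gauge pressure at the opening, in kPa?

Pressure head ψ = h − z = 258.21 − 190.49 = 67.72 m.
P = ρgψ = 1017 × 9.81 × 67.72 = 675627 Pa ≈ 676 kPa.

P ≈ 676 kPa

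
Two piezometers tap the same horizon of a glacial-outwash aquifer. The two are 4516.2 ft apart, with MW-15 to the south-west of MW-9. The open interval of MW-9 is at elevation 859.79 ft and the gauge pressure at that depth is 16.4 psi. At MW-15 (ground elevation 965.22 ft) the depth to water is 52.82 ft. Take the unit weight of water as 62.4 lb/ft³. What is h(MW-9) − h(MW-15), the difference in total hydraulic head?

Pressure head at MW-9: ψ = 144·P/γ = 144 × 16.4 / 62.4 = 37.85 ft.
Total head at MW-9: h = z + ψ = 859.79 + 37.85 = 897.64 ft.
Total head at MW-15: h = 965.22 − 52.82 = 912.40 ft.
Head difference: h(MW-9) − h(MW-15) = 897.64 − 912.40 = -14.76 ft.

Δh ≈ -14.76 ft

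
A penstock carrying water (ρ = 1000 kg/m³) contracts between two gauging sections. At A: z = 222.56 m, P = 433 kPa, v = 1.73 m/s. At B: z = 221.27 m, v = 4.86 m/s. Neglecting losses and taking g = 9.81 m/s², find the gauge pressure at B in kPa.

P₂ ≈ 435 kPa

Pressure head at A: ψ₁ = P₁/(ρg) = 433×1000 / (1000 × 9.81) = 44.14 m.
Velocity heads: v₁²/2g = 1.73²/19.62 = 0.153 m; v₂²/2g = 4.86²/19.62 = 1.204 m.
Total head H = z₁ + ψ₁ + v₁²/2g = 222.56 + 44.14 + 0.153 = 266.85 m.
ψ₂ = H − z₂ − v₂²/2g = 266.85 − 221.27 − 1.204 = 44.38 m.
P₂ = ρgψ₂ = 1000 × 9.81 × 44.38 ≈ 435 kPa.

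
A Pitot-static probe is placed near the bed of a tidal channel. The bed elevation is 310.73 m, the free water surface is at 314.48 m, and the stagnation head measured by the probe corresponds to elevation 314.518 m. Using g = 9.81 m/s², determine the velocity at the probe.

Near the bed, under hydrostatic conditions, the piezometric head (z + ψ) equals the free-surface elevation, 314.48 m.
Velocity head = total − piezometric = 314.518 − 314.48 = 0.038 m.
v = √(2g·h_v) = √(2 × 9.81 × 0.038) = 0.863 m/s.

v ≈ 0.863 m/s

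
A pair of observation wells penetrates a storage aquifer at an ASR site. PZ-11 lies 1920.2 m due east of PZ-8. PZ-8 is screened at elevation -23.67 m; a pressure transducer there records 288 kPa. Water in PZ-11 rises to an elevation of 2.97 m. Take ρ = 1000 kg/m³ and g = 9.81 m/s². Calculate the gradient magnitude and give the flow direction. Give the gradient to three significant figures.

Pressure head at PZ-8: ψ = P/(ρg) = 288×1000 / (1000 × 9.81) = 29.36 m.
Total head at PZ-8: h = z + ψ = -23.67 + 29.36 = 5.69 m.
Total head at PZ-11: h = 2.97 m (water level in the piezometer is the total head).
Head difference: h(PZ-8) − h(PZ-11) = 5.69 − 2.97 = 2.72 m.
Hydraulic gradient: i = |Δh| / L = 2.72 / 1920.2 = 0.00142.
Flow is from higher to lower head: from PZ-8 toward PZ-11, i.e. toward the east.

i ≈ 0.00142; groundwater flows toward the east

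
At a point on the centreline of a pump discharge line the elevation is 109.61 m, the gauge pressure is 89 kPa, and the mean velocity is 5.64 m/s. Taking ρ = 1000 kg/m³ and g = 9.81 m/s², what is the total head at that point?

h ≈ 120.30 m

Pressure head ψ = P/(ρg) = 89×1000 / (1000 × 9.81) = 9.07 m.
Velocity head = v²/(2g) = 5.64² / (2 × 9.81) = 1.621 m.
h = z + ψ + v²/(2g) = 109.61 + 9.07 + 1.621 = 120.30 m.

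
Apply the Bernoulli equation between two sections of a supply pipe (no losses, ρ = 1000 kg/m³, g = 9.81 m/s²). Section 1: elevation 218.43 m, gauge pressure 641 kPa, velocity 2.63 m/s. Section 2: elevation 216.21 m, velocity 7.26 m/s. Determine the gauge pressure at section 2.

Pressure head at 1: ψ₁ = P₁/(ρg) = 641×1000 / (1000 × 9.81) = 65.34 m.
Velocity heads: v₁²/2g = 2.63²/19.62 = 0.353 m; v₂²/2g = 7.26²/19.62 = 2.686 m.
Total head H = z₁ + ψ₁ + v₁²/2g = 218.43 + 65.34 + 0.353 = 284.12 m.
ψ₂ = H − z₂ − v₂²/2g = 284.12 − 216.21 − 2.686 = 65.22 m.
P₂ = ρgψ₂ = 1000 × 9.81 × 65.22 ≈ 640 kPa.

P₂ ≈ 640 kPa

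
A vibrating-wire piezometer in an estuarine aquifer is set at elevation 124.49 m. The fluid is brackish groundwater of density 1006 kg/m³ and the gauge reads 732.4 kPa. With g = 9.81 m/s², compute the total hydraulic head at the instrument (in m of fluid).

h ≈ 198.70 m

ψ = P/(ρg) = 732.4×1000 / (1006 × 9.81) = 74.21 m.
h = z + ψ = 124.49 + 74.21 = 198.70 m.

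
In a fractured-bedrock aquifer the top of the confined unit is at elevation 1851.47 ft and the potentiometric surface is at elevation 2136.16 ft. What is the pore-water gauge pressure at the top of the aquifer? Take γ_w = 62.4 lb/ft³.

P ≈ 123 psi

Pressure head at the aquifer top: ψ = h − z = 2136.16 − 1851.47 = 284.69 ft.
P = γψ/144 = 62.4 × 284.69 / 144 = 123 psi.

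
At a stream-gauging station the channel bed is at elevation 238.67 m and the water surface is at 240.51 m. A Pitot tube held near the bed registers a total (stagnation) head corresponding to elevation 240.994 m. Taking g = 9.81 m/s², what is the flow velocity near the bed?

v ≈ 3.08 m/s

Near the bed, under hydrostatic conditions, the piezometric head (z + ψ) equals the free-surface elevation, 240.51 m.
Velocity head = total − piezometric = 240.994 − 240.51 = 0.484 m.
v = √(2g·h_v) = √(2 × 9.81 × 0.484) = 3.08 m/s.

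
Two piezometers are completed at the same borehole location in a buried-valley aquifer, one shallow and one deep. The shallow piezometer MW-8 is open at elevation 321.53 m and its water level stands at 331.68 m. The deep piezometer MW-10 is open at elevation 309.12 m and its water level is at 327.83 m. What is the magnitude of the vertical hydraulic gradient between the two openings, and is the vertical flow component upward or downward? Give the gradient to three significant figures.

|i_v| ≈ 0.310; vertical flow is downward

Total head at MW-8: h = 331.68 m (water level in the standpipe).
Total head at MW-10: h = 327.83 m.
Δh = h(MW-8) − h(MW-10) = 331.68 − 327.83 = 3.85 m.
Vertical separation Δz = 321.53 − 309.12 = 12.41 m.
|i_v| = |Δh| / Δz = 3.85 / 12.41 = 0.310.
Head is higher in the shallow piezometer, so vertical flow is downward (recharge condition).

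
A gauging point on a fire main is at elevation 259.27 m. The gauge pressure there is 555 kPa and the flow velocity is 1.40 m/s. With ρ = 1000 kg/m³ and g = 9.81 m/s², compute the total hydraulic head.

Pressure head ψ = P/(ρg) = 555×1000 / (1000 × 9.81) = 56.57 m.
Velocity head = v²/(2g) = 1.40² / (2 × 9.81) = 0.100 m.
h = z + ψ + v²/(2g) = 259.27 + 56.57 + 0.100 = 315.94 m.

h ≈ 315.94 m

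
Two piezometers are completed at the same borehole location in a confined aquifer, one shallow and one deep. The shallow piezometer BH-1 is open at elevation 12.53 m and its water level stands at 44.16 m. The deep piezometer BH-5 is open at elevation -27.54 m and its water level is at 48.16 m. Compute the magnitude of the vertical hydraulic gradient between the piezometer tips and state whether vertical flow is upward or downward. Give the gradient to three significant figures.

|i_v| ≈ 0.0998; vertical flow is upward

Total head at BH-1: h = 44.16 m (water level in the standpipe).
Total head at BH-5: h = 48.16 m.
Δh = h(BH-1) − h(BH-5) = 44.16 − 48.16 = -4.00 m.
Vertical separation Δz = 12.53 − (-27.54) = 40.07 m.
|i_v| = |Δh| / Δz = 4.00 / 40.07 = 0.0998.
Head is higher in the deep piezometer, so vertical flow is upward (discharge condition).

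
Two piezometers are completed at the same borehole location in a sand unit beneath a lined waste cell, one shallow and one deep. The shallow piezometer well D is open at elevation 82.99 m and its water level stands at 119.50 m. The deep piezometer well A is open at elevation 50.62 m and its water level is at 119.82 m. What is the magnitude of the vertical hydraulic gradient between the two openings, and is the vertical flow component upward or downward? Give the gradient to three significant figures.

|i_v| ≈ 0.00989; vertical flow is upward

Total head at well D: h = 119.50 m (water level in the standpipe).
Total head at well A: h = 119.82 m.
Δh = h(well D) − h(well A) = 119.50 − 119.82 = -0.32 m.
Vertical separation Δz = 82.99 − 50.62 = 32.37 m.
|i_v| = |Δh| / Δz = 0.32 / 32.37 = 0.00989.
Head is higher in the deep piezometer, so vertical flow is upward (discharge condition).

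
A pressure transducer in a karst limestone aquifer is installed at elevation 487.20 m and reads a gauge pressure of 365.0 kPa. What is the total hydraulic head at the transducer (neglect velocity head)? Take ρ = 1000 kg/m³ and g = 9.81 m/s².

h ≈ 524.41 m

ψ = P/(ρg) = 365.0×1000 / (1000 × 9.81) = 37.21 m.
h = z + ψ = 487.20 + 37.21 = 524.41 m.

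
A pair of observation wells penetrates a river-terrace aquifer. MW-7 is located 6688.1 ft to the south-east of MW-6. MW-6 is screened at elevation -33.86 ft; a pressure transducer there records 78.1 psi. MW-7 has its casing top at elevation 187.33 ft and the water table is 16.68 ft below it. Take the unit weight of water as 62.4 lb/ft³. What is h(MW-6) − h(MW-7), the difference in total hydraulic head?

Pressure head at MW-6: ψ = 144·P/γ = 144 × 78.1 / 62.4 = 180.23 ft.
Total head at MW-6: h = z + ψ = -33.86 + 180.23 = 146.37 ft.
Total head at MW-7: h = 187.33 − 16.68 = 170.65 ft.
Head difference: h(MW-6) − h(MW-7) = 146.37 − 170.65 = -24.28 ft.

Δh ≈ -24.28 ft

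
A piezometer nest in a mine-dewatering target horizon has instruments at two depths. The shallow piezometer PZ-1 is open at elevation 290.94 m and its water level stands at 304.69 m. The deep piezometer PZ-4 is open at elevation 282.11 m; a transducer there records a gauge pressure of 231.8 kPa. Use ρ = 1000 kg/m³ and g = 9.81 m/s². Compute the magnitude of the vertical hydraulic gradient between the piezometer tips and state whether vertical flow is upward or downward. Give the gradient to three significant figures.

|i_v| ≈ 0.119; vertical flow is upward

Total head at PZ-1: h = 304.69 m (water level in the standpipe).
Pressure head at PZ-4: ψ = P/(ρg) = 231.8×1000 / (1000 × 9.81) = 23.63 m.
Total head at PZ-4: h = z + ψ = 282.11 + 23.63 = 305.74 m.
Δh = h(PZ-1) − h(PZ-4) = 304.69 − 305.74 = -1.05 m.
Vertical separation Δz = 290.94 − 282.11 = 8.83 m.
|i_v| = |Δh| / Δz = 1.05 / 8.83 = 0.119.
Head is higher in the deep piezometer, so vertical flow is upward (discharge condition).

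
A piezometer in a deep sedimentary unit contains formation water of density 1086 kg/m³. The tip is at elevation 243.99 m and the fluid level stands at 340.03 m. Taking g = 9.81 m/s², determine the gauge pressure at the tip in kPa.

P ≈ 1020 kPa

Pressure head ψ = h − z = 340.03 − 243.99 = 96.04 m.
P = ρgψ = 1086 × 9.81 × 96.04 = 1023178 Pa ≈ 1020 kPa.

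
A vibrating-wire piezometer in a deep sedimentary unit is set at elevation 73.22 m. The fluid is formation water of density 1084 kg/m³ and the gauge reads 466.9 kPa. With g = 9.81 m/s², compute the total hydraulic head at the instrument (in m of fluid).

h ≈ 117.13 m

ψ = P/(ρg) = 466.9×1000 / (1084 × 9.81) = 43.91 m.
h = z + ψ = 73.22 + 43.91 = 117.13 m.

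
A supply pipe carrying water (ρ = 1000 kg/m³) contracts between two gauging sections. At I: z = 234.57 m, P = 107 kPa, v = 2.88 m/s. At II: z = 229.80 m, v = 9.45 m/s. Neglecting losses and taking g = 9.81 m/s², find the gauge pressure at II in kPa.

P₂ ≈ 113 kPa

Pressure head at I: ψ₁ = P₁/(ρg) = 107×1000 / (1000 × 9.81) = 10.91 m.
Velocity heads: v₁²/2g = 2.88²/19.62 = 0.423 m; v₂²/2g = 9.45²/19.62 = 4.552 m.
Total head H = z₁ + ψ₁ + v₁²/2g = 234.57 + 10.91 + 0.423 = 245.90 m.
ψ₂ = H − z₂ − v₂²/2g = 245.90 − 229.80 − 4.552 = 11.55 m.
P₂ = ρgψ₂ = 1000 × 9.81 × 11.55 ≈ 113 kPa.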